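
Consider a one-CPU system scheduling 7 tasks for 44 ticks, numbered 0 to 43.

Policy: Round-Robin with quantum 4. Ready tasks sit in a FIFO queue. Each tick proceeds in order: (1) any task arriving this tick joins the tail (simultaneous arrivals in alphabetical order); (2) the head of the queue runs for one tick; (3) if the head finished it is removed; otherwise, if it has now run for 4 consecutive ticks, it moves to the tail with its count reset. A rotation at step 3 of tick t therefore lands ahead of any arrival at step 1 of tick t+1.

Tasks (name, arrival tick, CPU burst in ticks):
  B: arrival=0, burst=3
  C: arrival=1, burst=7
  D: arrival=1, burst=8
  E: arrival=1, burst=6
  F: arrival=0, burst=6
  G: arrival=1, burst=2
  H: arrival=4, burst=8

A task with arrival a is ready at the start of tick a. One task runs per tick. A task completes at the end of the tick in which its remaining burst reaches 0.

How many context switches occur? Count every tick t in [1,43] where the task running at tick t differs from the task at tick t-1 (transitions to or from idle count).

context switches = 12

t=0: queue=[B,F] q_used=0 → run B
t=1: queue=[B,F,C,D,E,G] q_used=1 → run B
t=2: queue=[B,F,C,D,E,G] q_used=2 → run B
t=3: queue=[F,C,D,E,G] q_used=0 → run F
t=4: queue=[F,C,D,E,G,H] q_used=1 → run F
t=5: queue=[F,C,D,E,G,H] q_used=2 → run F
t=6: queue=[F,C,D,E,G,H] q_used=3 → run F
t=7: queue=[C,D,E,G,H,F] q_used=0 → run C
t=8: queue=[C,D,E,G,H,F] q_used=1 → run C
t=9: queue=[C,D,E,G,H,F] q_used=2 → run C
t=10: queue=[C,D,E,G,H,F] q_used=3 → run C
t=11: queue=[D,E,G,H,F,C] q_used=0 → run D
t=12: queue=[D,E,G,H,F,C] q_used=1 → run D
t=13: queue=[D,E,G,H,F,C] q_used=2 → run D
t=14: queue=[D,E,G,H,F,C] q_used=3 → run D
t=15: queue=[E,G,H,F,C,D] q_used=0 → run E
t=16: queue=[E,G,H,F,C,D] q_used=1 → run E
t=17: queue=[E,G,H,F,C,D] q_used=2 → run E
t=18: queue=[E,G,H,F,C,D] q_used=3 → run E
t=19: queue=[G,H,F,C,D,E] q_used=0 → run G
t=20: queue=[G,H,F,C,D,E] q_used=1 → run G
t=21: queue=[H,F,C,D,E] q_used=0 → run H
t=22: queue=[H,F,C,D,E] q_used=1 → run H
t=23: queue=[H,F,C,D,E] q_used=2 → run H
t=24: queue=[H,F,C,D,E] q_used=3 → run H
t=25: queue=[F,C,D,E,H] q_used=0 → run F
t=26: queue=[F,C,D,E,H] q_used=1 → run F
t=27: queue=[C,D,E,H] q_used=0 → run C
t=28: queue=[C,D,E,H] q_used=1 → run C
t=29: queue=[C,D,E,H] q_used=2 → run C
t=30: queue=[D,E,H] q_used=0 → run D
t=31: queue=[D,E,H] q_used=1 → run D
t=32: queue=[D,E,H] q_used=2 → run D
t=33: queue=[D,E,H] q_used=3 → run D
t=34: queue=[E,H] q_used=0 → run E
t=35: queue=[E,H] q_used=1 → run E
t=36: queue=[H] q_used=0 → run H
t=37: queue=[H] q_used=1 → run H
t=38: queue=[H] q_used=2 → run H
t=39: queue=[H] q_used=3 → run H
t=40: (idle)
t=41: (idle)
t=42: (idle)
t=43: (idle)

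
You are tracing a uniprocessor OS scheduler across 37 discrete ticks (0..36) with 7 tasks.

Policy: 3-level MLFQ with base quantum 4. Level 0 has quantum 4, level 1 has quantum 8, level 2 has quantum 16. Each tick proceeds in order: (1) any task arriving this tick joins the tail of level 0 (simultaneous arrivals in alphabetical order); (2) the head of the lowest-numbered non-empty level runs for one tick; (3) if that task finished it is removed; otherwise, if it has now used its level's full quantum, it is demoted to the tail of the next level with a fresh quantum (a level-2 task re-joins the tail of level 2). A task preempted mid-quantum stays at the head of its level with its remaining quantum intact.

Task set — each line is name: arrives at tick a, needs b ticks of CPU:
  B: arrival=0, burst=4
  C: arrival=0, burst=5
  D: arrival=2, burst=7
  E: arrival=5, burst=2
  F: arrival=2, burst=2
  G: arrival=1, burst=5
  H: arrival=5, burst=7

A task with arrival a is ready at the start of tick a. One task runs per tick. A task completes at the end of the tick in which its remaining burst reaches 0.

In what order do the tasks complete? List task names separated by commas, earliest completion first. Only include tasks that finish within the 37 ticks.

t=0: L0/L1/L2 = BC/-/- → run B
t=1: L0/L1/L2 = BCG/-/- → run B
t=2: L0/L1/L2 = BCGDF/-/- → run B
t=3: L0/L1/L2 = BCGDF/-/- → run B
t=4: L0/L1/L2 = CGDF/-/- → run C
t=5: L0/L1/L2 = CGDFEH/-/- → run C
t=6: L0/L1/L2 = CGDFEH/-/- → run C
t=7: L0/L1/L2 = CGDFEH/-/- → run C
t=8: L0/L1/L2 = GDFEH/C/- → run G
t=9: L0/L1/L2 = GDFEH/C/- → run G
t=10: L0/L1/L2 = GDFEH/C/- → run G
t=11: L0/L1/L2 = GDFEH/C/- → run G
t=12: L0/L1/L2 = DFEH/CG/- → run D
t=13: L0/L1/L2 = DFEH/CG/- → run D
t=14: L0/L1/L2 = DFEH/CG/- → run D
t=15: L0/L1/L2 = DFEH/CG/- → run D
t=16: L0/L1/L2 = FEH/CGD/- → run F
t=17: L0/L1/L2 = FEH/CGD/- → run F
t=18: L0/L1/L2 = EH/CGD/- → run E
t=19: L0/L1/L2 = EH/CGD/- → run E
t=20: L0/L1/L2 = H/CGD/- → run H
t=21: L0/L1/L2 = H/CGD/- → run H
t=22: L0/L1/L2 = H/CGD/- → run H
t=23: L0/L1/L2 = H/CGD/- → run H
t=24: L0/L1/L2 = -/CGDH/- → run C
t=25: L0/L1/L2 = -/GDH/- → run G
t=26: L0/L1/L2 = -/DH/- → run D
t=27: L0/L1/L2 = -/DH/- → run D
t=28: L0/L1/L2 = -/DH/- → run D
t=29: L0/L1/L2 = -/H/- → run H
t=30: L0/L1/L2 = -/H/- → run H
t=31: L0/L1/L2 = -/H/- → run H
t=32: (idle)
t=33: (idle)
t=34: (idle)
t=35: (idle)
t=36: (idle)

completion order = B, F, E, C, G, D, H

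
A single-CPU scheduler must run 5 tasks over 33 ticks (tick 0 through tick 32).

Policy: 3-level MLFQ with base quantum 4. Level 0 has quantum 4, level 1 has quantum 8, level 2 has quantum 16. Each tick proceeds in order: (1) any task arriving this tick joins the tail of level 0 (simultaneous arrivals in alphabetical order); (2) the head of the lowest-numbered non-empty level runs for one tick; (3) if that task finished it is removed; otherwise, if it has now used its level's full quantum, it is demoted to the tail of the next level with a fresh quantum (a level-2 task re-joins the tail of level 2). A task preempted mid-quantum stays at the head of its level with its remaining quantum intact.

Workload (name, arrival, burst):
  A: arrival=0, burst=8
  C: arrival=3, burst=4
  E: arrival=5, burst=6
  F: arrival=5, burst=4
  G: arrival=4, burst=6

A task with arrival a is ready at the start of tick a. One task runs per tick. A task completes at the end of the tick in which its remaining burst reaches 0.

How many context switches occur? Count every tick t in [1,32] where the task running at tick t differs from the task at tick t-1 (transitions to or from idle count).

context switches = 8

t=0: L0/L1/L2 = A/-/- → run A
t=1: L0/L1/L2 = A/-/- → run A
t=2: L0/L1/L2 = A/-/- → run A
t=3: L0/L1/L2 = AC/-/- → run A
t=4: L0/L1/L2 = CG/A/- → run C
t=5: L0/L1/L2 = CGEF/A/- → run C
t=6: L0/L1/L2 = CGEF/A/- → run C
t=7: L0/L1/L2 = CGEF/A/- → run C
t=8: L0/L1/L2 = GEF/A/- → run G
t=9: L0/L1/L2 = GEF/A/- → run G
t=10: L0/L1/L2 = GEF/A/- → run G
t=11: L0/L1/L2 = GEF/A/- → run G
t=12: L0/L1/L2 = EF/AG/- → run E
t=13: L0/L1/L2 = EF/AG/- → run E
t=14: L0/L1/L2 = EF/AG/- → run E
t=15: L0/L1/L2 = EF/AG/- → run E
t=16: L0/L1/L2 = F/AGE/- → run F
t=17: L0/L1/L2 = F/AGE/- → run F
t=18: L0/L1/L2 = F/AGE/- → run F
t=19: L0/L1/L2 = F/AGE/- → run F
t=20: L0/L1/L2 = -/AGE/- → run A
t=21: L0/L1/L2 = -/AGE/- → run A
t=22: L0/L1/L2 = -/AGE/- → run A
t=23: L0/L1/L2 = -/AGE/- → run A
t=24: L0/L1/L2 = -/GE/- → run G
t=25: L0/L1/L2 = -/GE/- → run G
t=26: L0/L1/L2 = -/E/- → run E
t=27: L0/L1/L2 = -/E/- → run E
t=28: (idle)
t=29: (idle)
t=30: (idle)
t=31: (idle)
t=32: (idle)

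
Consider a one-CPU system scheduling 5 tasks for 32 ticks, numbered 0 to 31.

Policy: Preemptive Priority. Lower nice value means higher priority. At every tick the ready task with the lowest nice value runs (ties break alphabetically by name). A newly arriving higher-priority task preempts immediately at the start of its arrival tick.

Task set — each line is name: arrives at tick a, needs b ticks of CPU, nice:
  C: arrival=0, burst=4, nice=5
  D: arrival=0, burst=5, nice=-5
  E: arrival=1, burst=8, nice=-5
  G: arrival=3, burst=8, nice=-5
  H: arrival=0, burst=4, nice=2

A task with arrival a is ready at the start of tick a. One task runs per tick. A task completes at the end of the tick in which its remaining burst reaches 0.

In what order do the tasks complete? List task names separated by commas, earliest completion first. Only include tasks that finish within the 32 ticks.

completion order = D, E, G, H, C

t=0: ready={C,D,H} → run D
t=1: ready={C,D,E,H} → run D
t=2: ready={C,D,E,H} → run D
t=3: ready={C,D,E,G,H} → run D
t=4: ready={C,D,E,G,H} → run D
t=5: ready={C,E,G,H} → run E
t=6: ready={C,E,G,H} → run E
t=7: ready={C,E,G,H} → run E
t=8: ready={C,E,G,H} → run E
t=9: ready={C,E,G,H} → run E
t=10: ready={C,E,G,H} → run E
t=11: ready={C,E,G,H} → run E
t=12: ready={C,E,G,H} → run E
t=13: ready={C,G,H} → run G
t=14: ready={C,G,H} → run G
t=15: ready={C,G,H} → run G
t=16: ready={C,G,H} → run G
t=17: ready={C,G,H} → run G
t=18: ready={C,G,H} → run G
t=19: ready={C,G,H} → run G
t=20: ready={C,G,H} → run G
t=21: ready={C,H} → run H
t=22: ready={C,H} → run H
t=23: ready={C,H} → run H
t=24: ready={C,H} → run H
t=25: ready={C} → run C
t=26: ready={C} → run C
t=27: ready={C} → run C
t=28: ready={C} → run C
t=29: (idle)
t=30: (idle)
t=31: (idle)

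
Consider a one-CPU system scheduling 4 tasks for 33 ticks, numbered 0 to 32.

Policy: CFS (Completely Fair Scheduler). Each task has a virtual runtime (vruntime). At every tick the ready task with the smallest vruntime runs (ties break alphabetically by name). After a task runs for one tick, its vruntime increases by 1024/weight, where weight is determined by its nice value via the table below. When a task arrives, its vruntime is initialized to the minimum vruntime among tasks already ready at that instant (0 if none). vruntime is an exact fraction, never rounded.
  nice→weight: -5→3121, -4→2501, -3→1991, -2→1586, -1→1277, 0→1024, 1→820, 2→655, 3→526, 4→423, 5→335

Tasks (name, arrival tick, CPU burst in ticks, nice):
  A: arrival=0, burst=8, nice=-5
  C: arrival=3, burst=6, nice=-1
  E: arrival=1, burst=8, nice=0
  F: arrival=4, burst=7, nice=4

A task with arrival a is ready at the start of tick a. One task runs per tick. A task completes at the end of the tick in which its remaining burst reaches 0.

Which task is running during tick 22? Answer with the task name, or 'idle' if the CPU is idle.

running at tick 22 = F

t=0: vr[A=0] → run A
t=1: vr[A=1024/3121 E=1024/3121] → run A
t=2: vr[A=2048/3121 E=1024/3121] → run E
t=3: vr[A=2048/3121 C=2048/3121 E=4145/3121] → run A
t=4: vr[A=3072/3121 C=2048/3121 E=4145/3121 F=2048/3121] → run C
t=5: vr[A=3072/3121 C=5811200/3985517 E=4145/3121 F=2048/3121] → run F
t=6: vr[A=3072/3121 C=5811200/3985517 E=4145/3121 F=4062208/1320183] → run A
t=7: vr[A=4096/3121 C=5811200/3985517 E=4145/3121 F=4062208/1320183] → run A
t=8: vr[A=5120/3121 C=5811200/3985517 E=4145/3121 F=4062208/1320183] → run E
t=9: vr[A=5120/3121 C=5811200/3985517 E=7266/3121 F=4062208/1320183] → run C
t=10: vr[A=5120/3121 C=9007104/3985517 E=7266/3121 F=4062208/1320183] → run A
t=11: vr[A=6144/3121 C=9007104/3985517 E=7266/3121 F=4062208/1320183] → run A
t=12: vr[A=7168/3121 C=9007104/3985517 E=7266/3121 F=4062208/1320183] → run C
t=13: vr[A=7168/3121 C=12203008/3985517 E=7266/3121 F=4062208/1320183] → run A
t=14: vr[C=12203008/3985517 E=7266/3121 F=4062208/1320183] → run E
t=15: vr[C=12203008/3985517 E=10387/3121 F=4062208/1320183] → run C
t=16: vr[C=15398912/3985517 E=10387/3121 F=4062208/1320183] → run F
t=17: vr[C=15398912/3985517 E=10387/3121 F=7258112/1320183] → run E
t=18: vr[C=15398912/3985517 E=13508/3121 F=7258112/1320183] → run C
t=19: vr[C=18594816/3985517 E=13508/3121 F=7258112/1320183] → run E
t=20: vr[C=18594816/3985517 E=16629/3121 F=7258112/1320183] → run C
t=21: vr[E=16629/3121 F=7258112/1320183] → run E
t=22: vr[E=19750/3121 F=7258112/1320183] → run F
t=23: vr[E=19750/3121 F=3484672/440061] → run E
t=24: vr[E=22871/3121 F=3484672/440061] → run E
t=25: vr[F=3484672/440061] → run F
t=26: vr[F=13649920/1320183] → run F
t=27: vr[F=16845824/1320183] → run F
t=28: vr[F=6680576/440061] → run F
t=29: (idle)
t=30: (idle)
t=31: (idle)
t=32: (idle)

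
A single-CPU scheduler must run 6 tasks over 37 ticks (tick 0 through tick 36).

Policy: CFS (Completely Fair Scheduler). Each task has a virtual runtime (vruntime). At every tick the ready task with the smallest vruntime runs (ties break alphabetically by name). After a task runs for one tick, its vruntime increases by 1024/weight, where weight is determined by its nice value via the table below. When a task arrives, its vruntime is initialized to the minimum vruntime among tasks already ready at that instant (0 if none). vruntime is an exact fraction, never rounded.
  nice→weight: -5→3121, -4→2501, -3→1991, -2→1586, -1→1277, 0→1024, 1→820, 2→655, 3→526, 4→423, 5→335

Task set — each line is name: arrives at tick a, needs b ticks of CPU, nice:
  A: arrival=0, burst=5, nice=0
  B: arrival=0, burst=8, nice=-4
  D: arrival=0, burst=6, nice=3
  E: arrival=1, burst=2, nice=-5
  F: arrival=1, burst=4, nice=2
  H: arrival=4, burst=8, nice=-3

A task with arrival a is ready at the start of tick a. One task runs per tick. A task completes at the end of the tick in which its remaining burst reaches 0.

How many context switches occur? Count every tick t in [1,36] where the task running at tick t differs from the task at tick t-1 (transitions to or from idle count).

context switches = 31

t=0: vr[A=0 B=0 D=0] → run A
t=1: vr[A=1 B=0 D=0 E=0 F=0] → run B
t=2: vr[A=1 B=1024/2501 D=0 E=0 F=0] → run D
t=3: vr[A=1 B=1024/2501 D=512/263 E=0 F=0] → run E
t=4: vr[A=1 B=1024/2501 D=512/263 E=1024/3121 F=0 H=0] → run F
t=5: vr[A=1 B=1024/2501 D=512/263 E=1024/3121 F=1024/655 H=0] → run H
t=6: vr[A=1 B=1024/2501 D=512/263 E=1024/3121 F=1024/655 H=1024/1991] → run E
t=7: vr[A=1 B=1024/2501 D=512/263 F=1024/655 H=1024/1991] → run B
t=8: vr[A=1 B=2048/2501 D=512/263 F=1024/655 H=1024/1991] → run H
t=9: vr[A=1 B=2048/2501 D=512/263 F=1024/655 H=2048/1991] → run B
t=10: vr[A=1 B=3072/2501 D=512/263 F=1024/655 H=2048/1991] → run A
t=11: vr[A=2 B=3072/2501 D=512/263 F=1024/655 H=2048/1991] → run H
t=12: vr[A=2 B=3072/2501 D=512/263 F=1024/655 H=3072/1991] → run B
t=13: vr[A=2 B=4096/2501 D=512/263 F=1024/655 H=3072/1991] → run H
t=14: vr[A=2 B=4096/2501 D=512/263 F=1024/655 H=4096/1991] → run F
t=15: vr[A=2 B=4096/2501 D=512/263 F=2048/655 H=4096/1991] → run B
t=16: vr[A=2 B=5120/2501 D=512/263 F=2048/655 H=4096/1991] → run D
t=17: vr[A=2 B=5120/2501 D=1024/263 F=2048/655 H=4096/1991] → run A
t=18: vr[A=3 B=5120/2501 D=1024/263 F=2048/655 H=4096/1991] → run B
t=19: vr[A=3 B=6144/2501 D=1024/263 F=2048/655 H=4096/1991] → run H
t=20: vr[A=3 B=6144/2501 D=1024/263 F=2048/655 H=5120/1991] → run B
t=21: vr[A=3 B=7168/2501 D=1024/263 F=2048/655 H=5120/1991] → run H
t=22: vr[A=3 B=7168/2501 D=1024/263 F=2048/655 H=6144/1991] → run B
t=23: vr[A=3 D=1024/263 F=2048/655 H=6144/1991] → run A
t=24: vr[A=4 D=1024/263 F=2048/655 H=6144/1991] → run H
t=25: vr[A=4 D=1024/263 F=2048/655 H=7168/1991] → run F
t=26: vr[A=4 D=1024/263 F=3072/655 H=7168/1991] → run H
t=27: vr[A=4 D=1024/263 F=3072/655] → run D
t=28: vr[A=4 D=1536/263 F=3072/655] → run A
t=29: vr[D=1536/263 F=3072/655] → run F
t=30: vr[D=1536/263] → run D
t=31: vr[D=2048/263] → run D
t=32: vr[D=2560/263] → run D
t=33: (idle)
t=34: (idle)
t=35: (idle)
t=36: (idle)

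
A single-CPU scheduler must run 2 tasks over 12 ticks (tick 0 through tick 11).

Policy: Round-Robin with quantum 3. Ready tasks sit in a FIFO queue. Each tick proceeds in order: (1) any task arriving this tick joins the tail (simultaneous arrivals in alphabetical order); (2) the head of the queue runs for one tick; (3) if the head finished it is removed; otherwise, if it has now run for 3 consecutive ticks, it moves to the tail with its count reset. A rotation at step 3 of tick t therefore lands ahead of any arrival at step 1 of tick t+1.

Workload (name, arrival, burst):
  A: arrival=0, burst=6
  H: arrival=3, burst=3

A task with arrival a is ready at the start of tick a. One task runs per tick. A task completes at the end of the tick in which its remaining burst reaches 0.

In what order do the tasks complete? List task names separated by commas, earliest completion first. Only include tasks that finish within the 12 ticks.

t=0: queue=[A] q_used=0 → run A
t=1: queue=[A] q_used=1 → run A
t=2: queue=[A] q_used=2 → run A
t=3: queue=[A,H] q_used=0 → run A
t=4: queue=[A,H] q_used=1 → run A
t=5: queue=[A,H] q_used=2 → run A
t=6: queue=[H] q_used=0 → run H
t=7: queue=[H] q_used=1 → run H
t=8: queue=[H] q_used=2 → run H
t=9: (idle)
t=10: (idle)
t=11: (idle)

completion order = A, H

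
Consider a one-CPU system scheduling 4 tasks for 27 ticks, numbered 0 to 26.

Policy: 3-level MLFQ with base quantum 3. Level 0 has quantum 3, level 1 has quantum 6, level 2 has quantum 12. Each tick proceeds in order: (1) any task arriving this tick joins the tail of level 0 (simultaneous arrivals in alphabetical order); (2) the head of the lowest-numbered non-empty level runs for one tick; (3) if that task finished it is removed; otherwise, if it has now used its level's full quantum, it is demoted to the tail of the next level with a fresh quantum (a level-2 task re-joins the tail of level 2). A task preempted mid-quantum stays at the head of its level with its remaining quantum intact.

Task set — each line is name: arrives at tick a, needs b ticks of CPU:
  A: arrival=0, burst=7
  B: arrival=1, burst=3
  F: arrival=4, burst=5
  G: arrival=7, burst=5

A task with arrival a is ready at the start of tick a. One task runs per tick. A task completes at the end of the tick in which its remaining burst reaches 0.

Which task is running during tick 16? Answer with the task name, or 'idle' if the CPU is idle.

running at tick 16 = F

t=0: L0/L1/L2 = A/-/- → run A
t=1: L0/L1/L2 = AB/-/- → run A
t=2: L0/L1/L2 = AB/-/- → run A
t=3: L0/L1/L2 = B/A/- → run B
t=4: L0/L1/L2 = BF/A/- → run B
t=5: L0/L1/L2 = BF/A/- → run B
t=6: L0/L1/L2 = F/A/- → run F
t=7: L0/L1/L2 = FG/A/- → run F
t=8: L0/L1/L2 = FG/A/- → run F
t=9: L0/L1/L2 = G/AF/- → run G
t=10: L0/L1/L2 = G/AF/- → run G
t=11: L0/L1/L2 = G/AF/- → run G
t=12: L0/L1/L2 = -/AFG/- → run A
t=13: L0/L1/L2 = -/AFG/- → run A
t=14: L0/L1/L2 = -/AFG/- → run A
t=15: L0/L1/L2 = -/AFG/- → run A
t=16: L0/L1/L2 = -/FG/- → run F
t=17: L0/L1/L2 = -/FG/- → run F
t=18: L0/L1/L2 = -/G/- → run G
t=19: L0/L1/L2 = -/G/- → run G
t=20: (idle)
t=21: (idle)
t=22: (idle)
t=23: (idle)
t=24: (idle)
t=25: (idle)
t=26: (idle)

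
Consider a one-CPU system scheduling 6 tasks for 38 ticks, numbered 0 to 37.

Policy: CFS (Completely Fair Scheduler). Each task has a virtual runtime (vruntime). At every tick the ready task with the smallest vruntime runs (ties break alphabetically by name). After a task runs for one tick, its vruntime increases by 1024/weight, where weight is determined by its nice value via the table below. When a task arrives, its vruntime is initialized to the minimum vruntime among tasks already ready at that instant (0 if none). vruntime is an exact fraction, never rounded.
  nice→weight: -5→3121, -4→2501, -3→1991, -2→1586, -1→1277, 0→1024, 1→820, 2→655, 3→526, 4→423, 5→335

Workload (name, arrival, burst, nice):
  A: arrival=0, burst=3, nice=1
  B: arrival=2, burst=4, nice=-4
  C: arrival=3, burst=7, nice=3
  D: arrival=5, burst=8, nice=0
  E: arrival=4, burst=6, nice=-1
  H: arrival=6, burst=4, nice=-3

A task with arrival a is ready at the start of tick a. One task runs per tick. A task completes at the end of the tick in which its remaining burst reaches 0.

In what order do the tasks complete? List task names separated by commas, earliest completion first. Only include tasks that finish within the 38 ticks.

completion order = A, B, H, E, D, C

t=0: vr[A=0] → run A
t=1: vr[A=256/205] → run A
t=2: vr[A=512/205 B=512/205] → run A
t=3: vr[B=512/205 C=512/205] → run B
t=4: vr[B=36352/12505 C=512/205 E=512/205] → run C
t=5: vr[B=36352/12505 C=239616/53915 D=512/205 E=512/205] → run D
t=6: vr[B=36352/12505 C=239616/53915 D=717/205 E=512/205 H=512/205] → run E
t=7: vr[B=36352/12505 C=239616/53915 D=717/205 E=863744/261785 H=512/205] → run H
t=8: vr[B=36352/12505 C=239616/53915 D=717/205 E=863744/261785 H=1229312/408155] → run B
t=9: vr[B=41472/12505 C=239616/53915 D=717/205 E=863744/261785 H=1229312/408155] → run H
t=10: vr[B=41472/12505 C=239616/53915 D=717/205 E=863744/261785 H=1439232/408155] → run E
t=11: vr[B=41472/12505 C=239616/53915 D=717/205 E=1073664/261785 H=1439232/408155] → run B
t=12: vr[B=46592/12505 C=239616/53915 D=717/205 E=1073664/261785 H=1439232/408155] → run D
t=13: vr[B=46592/12505 C=239616/53915 D=922/205 E=1073664/261785 H=1439232/408155] → run H
t=14: vr[B=46592/12505 C=239616/53915 D=922/205 E=1073664/261785 H=1649152/408155] → run B
t=15: vr[C=239616/53915 D=922/205 E=1073664/261785 H=1649152/408155] → run H
t=16: vr[C=239616/53915 D=922/205 E=1073664/261785] → run E
t=17: vr[C=239616/53915 D=922/205 E=1283584/261785] → run C
t=18: vr[C=344576/53915 D=922/205 E=1283584/261785] → run D
t=19: vr[C=344576/53915 D=1127/205 E=1283584/261785] → run E
t=20: vr[C=344576/53915 D=1127/205 E=1493504/261785] → run D
t=21: vr[C=344576/53915 D=1332/205 E=1493504/261785] → run E
t=22: vr[C=344576/53915 D=1332/205 E=1703424/261785] → run C
t=23: vr[C=449536/53915 D=1332/205 E=1703424/261785] → run D
t=24: vr[C=449536/53915 D=1537/205 E=1703424/261785] → run E
t=25: vr[C=449536/53915 D=1537/205] → run D
t=26: vr[C=449536/53915 D=1742/205] → run C
t=27: vr[C=554496/53915 D=1742/205] → run D
t=28: vr[C=554496/53915 D=1947/205] → run D
t=29: vr[C=554496/53915] → run C
t=30: vr[C=659456/53915] → run C
t=31: vr[C=764416/53915] → run C
t=32: (idle)
t=33: (idle)
t=34: (idle)
t=35: (idle)
t=36: (idle)
t=37: (idle)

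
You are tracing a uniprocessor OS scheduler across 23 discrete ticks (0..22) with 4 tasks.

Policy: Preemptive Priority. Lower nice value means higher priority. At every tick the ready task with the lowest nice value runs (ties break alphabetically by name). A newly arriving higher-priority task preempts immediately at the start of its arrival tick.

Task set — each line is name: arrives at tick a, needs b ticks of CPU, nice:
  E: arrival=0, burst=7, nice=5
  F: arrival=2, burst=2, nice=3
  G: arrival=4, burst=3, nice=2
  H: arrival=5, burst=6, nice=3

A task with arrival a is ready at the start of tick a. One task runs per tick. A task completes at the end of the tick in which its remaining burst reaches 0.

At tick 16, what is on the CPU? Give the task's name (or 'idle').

running at tick 16 = E

t=0: ready={E} → run E
t=1: ready={E} → run E
t=2: ready={E,F} → run F
t=3: ready={E,F} → run F
t=4: ready={E,G} → run G
t=5: ready={E,G,H} → run G
t=6: ready={E,G,H} → run G
t=7: ready={E,H} → run H
t=8: ready={E,H} → run H
t=9: ready={E,H} → run H
t=10: ready={E,H} → run H
t=11: ready={E,H} → run H
t=12: ready={E,H} → run H
t=13: ready={E} → run E
t=14: ready={E} → run E
t=15: ready={E} → run E
t=16: ready={E} → run E
t=17: ready={E} → run E
t=18: (idle)
t=19: (idle)
t=20: (idle)
t=21: (idle)
t=22: (idle)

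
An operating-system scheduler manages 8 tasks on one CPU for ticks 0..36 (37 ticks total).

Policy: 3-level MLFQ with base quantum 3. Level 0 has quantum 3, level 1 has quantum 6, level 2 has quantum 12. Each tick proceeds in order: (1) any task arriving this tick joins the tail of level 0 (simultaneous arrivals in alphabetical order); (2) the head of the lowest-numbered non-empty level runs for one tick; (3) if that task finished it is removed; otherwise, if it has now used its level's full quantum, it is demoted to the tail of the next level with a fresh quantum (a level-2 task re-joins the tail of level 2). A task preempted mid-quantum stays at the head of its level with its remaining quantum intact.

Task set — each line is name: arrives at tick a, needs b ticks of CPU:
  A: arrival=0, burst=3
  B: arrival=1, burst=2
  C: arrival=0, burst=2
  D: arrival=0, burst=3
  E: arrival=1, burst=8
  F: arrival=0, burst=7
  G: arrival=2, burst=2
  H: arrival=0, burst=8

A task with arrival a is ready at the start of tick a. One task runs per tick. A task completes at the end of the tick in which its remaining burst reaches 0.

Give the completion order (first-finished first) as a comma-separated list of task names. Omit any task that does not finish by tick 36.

completion order = A, C, D, B, G, F, H, E

t=0: L0/L1/L2 = ACDFH/-/- → run A
t=1: L0/L1/L2 = ACDFHBE/-/- → run A
t=2: L0/L1/L2 = ACDFHBEG/-/- → run A
t=3: L0/L1/L2 = CDFHBEG/-/- → run C
t=4: L0/L1/L2 = CDFHBEG/-/- → run C
t=5: L0/L1/L2 = DFHBEG/-/- → run D
t=6: L0/L1/L2 = DFHBEG/-/- → run D
t=7: L0/L1/L2 = DFHBEG/-/- → run D
t=8: L0/L1/L2 = FHBEG/-/- → run F
t=9: L0/L1/L2 = FHBEG/-/- → run F
t=10: L0/L1/L2 = FHBEG/-/- → run F
t=11: L0/L1/L2 = HBEG/F/- → run H
t=12: L0/L1/L2 = HBEG/F/- → run H
t=13: L0/L1/L2 = HBEG/F/- → run H
t=14: L0/L1/L2 = BEG/FH/- → run B
t=15: L0/L1/L2 = BEG/FH/- → run B
t=16: L0/L1/L2 = EG/FH/- → run E
t=17: L0/L1/L2 = EG/FH/- → run E
t=18: L0/L1/L2 = EG/FH/- → run E
t=19: L0/L1/L2 = G/FHE/- → run G
t=20: L0/L1/L2 = G/FHE/- → run G
t=21: L0/L1/L2 = -/FHE/- → run F
t=22: L0/L1/L2 = -/FHE/- → run F
t=23: L0/L1/L2 = -/FHE/- → run F
t=24: L0/L1/L2 = -/FHE/- → run F
t=25: L0/L1/L2 = -/HE/- → run H
t=26: L0/L1/L2 = -/HE/- → run H
t=27: L0/L1/L2 = -/HE/- → run H
t=28: L0/L1/L2 = -/HE/- → run H
t=29: L0/L1/L2 = -/HE/- → run H
t=30: L0/L1/L2 = -/E/- → run E
t=31: L0/L1/L2 = -/E/- → run E
t=32: L0/L1/L2 = -/E/- → run E
t=33: L0/L1/L2 = -/E/- → run E
t=34: L0/L1/L2 = -/E/- → run E
t=35: (idle)
t=36: (idle)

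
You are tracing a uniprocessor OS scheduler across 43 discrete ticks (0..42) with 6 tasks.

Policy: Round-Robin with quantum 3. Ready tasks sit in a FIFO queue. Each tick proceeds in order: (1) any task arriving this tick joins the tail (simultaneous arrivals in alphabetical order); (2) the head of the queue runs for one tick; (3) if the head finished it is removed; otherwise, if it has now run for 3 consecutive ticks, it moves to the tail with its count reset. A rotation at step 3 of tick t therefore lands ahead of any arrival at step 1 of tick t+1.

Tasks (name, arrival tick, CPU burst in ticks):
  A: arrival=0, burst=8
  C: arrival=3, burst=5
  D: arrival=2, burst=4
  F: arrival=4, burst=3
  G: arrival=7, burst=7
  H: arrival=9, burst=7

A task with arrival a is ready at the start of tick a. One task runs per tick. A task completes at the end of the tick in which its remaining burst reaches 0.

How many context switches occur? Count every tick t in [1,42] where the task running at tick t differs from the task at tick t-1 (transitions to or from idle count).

context switches = 14

t=0: queue=[A] q_used=0 → run A
t=1: queue=[A] q_used=1 → run A
t=2: queue=[A,D] q_used=2 → run A
t=3: queue=[D,A,C] q_used=0 → run D
t=4: queue=[D,A,C,F] q_used=1 → run D
t=5: queue=[D,A,C,F] q_used=2 → run D
t=6: queue=[A,C,F,D] q_used=0 → run A
t=7: queue=[A,C,F,D,G] q_used=1 → run A
t=8: queue=[A,C,F,D,G] q_used=2 → run A
t=9: queue=[C,F,D,G,A,H] q_used=0 → run C
t=10: queue=[C,F,D,G,A,H] q_used=1 → run C
t=11: queue=[C,F,D,G,A,H] q_used=2 → run C
t=12: queue=[F,D,G,A,H,C] q_used=0 → run F
t=13: queue=[F,D,G,A,H,C] q_used=1 → run F
t=14: queue=[F,D,G,A,H,C] q_used=2 → run F
t=15: queue=[D,G,A,H,C] q_used=0 → run D
t=16: queue=[G,A,H,C] q_used=0 → run G
t=17: queue=[G,A,H,C] q_used=1 → run G
t=18: queue=[G,A,H,C] q_used=2 → run G
t=19: queue=[A,H,C,G] q_used=0 → run A
t=20: queue=[A,H,C,G] q_used=1 → run A
t=21: queue=[H,C,G] q_used=0 → run H
t=22: queue=[H,C,G] q_used=1 → run H
t=23: queue=[H,C,G] q_used=2 → run H
t=24: queue=[C,G,H] q_used=0 → run C
t=25: queue=[C,G,H] q_used=1 → run C
t=26: queue=[G,H] q_used=0 → run G
t=27: queue=[G,H] q_used=1 → run G
t=28: queue=[G,H] q_used=2 → run G
t=29: queue=[H,G] q_used=0 → run H
t=30: queue=[H,G] q_used=1 → run H
t=31: queue=[H,G] q_used=2 → run H
t=32: queue=[G,H] q_used=0 → run G
t=33: queue=[H] q_used=0 → run H
t=34: (idle)
t=35: (idle)
t=36: (idle)
t=37: (idle)
t=38: (idle)
t=39: (idle)
t=40: (idle)
t=41: (idle)
t=42: (idle)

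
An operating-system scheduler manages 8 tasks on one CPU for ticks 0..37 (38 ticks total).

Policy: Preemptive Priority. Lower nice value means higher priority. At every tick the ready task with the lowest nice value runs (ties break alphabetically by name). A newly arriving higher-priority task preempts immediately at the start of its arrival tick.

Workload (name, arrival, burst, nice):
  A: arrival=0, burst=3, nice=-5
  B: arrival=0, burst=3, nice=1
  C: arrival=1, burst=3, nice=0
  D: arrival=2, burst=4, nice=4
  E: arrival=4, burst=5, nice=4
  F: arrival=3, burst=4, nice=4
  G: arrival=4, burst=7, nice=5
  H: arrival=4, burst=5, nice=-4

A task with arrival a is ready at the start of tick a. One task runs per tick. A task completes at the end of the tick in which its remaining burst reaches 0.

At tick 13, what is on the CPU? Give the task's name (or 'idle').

t=0: ready={A,B} → run A
t=1: ready={A,B,C} → run A
t=2: ready={A,B,C,D} → run A
t=3: ready={B,C,D,F} → run C
t=4: ready={B,C,D,E,F,G,H} → run H
t=5: ready={B,C,D,E,F,G,H} → run H
t=6: ready={B,C,D,E,F,G,H} → run H
t=7: ready={B,C,D,E,F,G,H} → run H
t=8: ready={B,C,D,E,F,G,H} → run H
t=9: ready={B,C,D,E,F,G} → run C
t=10: ready={B,C,D,E,F,G} → run C
t=11: ready={B,D,E,F,G} → run B
t=12: ready={B,D,E,F,G} → run B
t=13: ready={B,D,E,F,G} → run B
t=14: ready={D,E,F,G} → run D
t=15: ready={D,E,F,G} → run D
t=16: ready={D,E,F,G} → run D
t=17: ready={D,E,F,G} → run D
t=18: ready={E,F,G} → run E
t=19: ready={E,F,G} → run E
t=20: ready={E,F,G} → run E
t=21: ready={E,F,G} → run E
t=22: ready={E,F,G} → run E
t=23: ready={F,G} → run F
t=24: ready={F,G} → run F
t=25: ready={F,G} → run F
t=26: ready={F,G} → run F
t=27: ready={G} → run G
t=28: ready={G} → run G
t=29: ready={G} → run G
t=30: ready={G} → run G
t=31: ready={G} → run G
t=32: ready={G} → run G
t=33: ready={G} → run G
t=34: (idle)
t=35: (idle)
t=36: (idle)
t=37: (idle)

running at tick 13 = B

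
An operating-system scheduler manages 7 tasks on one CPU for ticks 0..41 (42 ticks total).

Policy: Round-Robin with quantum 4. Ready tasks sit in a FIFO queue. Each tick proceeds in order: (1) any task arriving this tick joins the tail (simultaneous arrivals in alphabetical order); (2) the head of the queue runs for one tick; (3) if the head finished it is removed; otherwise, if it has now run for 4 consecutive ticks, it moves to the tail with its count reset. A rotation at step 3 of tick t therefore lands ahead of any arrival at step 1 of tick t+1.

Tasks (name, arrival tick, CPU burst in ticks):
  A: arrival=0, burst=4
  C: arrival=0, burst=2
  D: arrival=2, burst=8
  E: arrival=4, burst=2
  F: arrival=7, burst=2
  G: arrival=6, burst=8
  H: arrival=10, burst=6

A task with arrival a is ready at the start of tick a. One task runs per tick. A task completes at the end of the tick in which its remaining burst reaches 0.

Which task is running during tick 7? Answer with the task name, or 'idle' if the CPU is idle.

running at tick 7 = D

t=0: queue=[A,C] q_used=0 → run A
t=1: queue=[A,C] q_used=1 → run A
t=2: queue=[A,C,D] q_used=2 → run A
t=3: queue=[A,C,D] q_used=3 → run A
t=4: queue=[C,D,E] q_used=0 → run C
t=5: queue=[C,D,E] q_used=1 → run C
t=6: queue=[D,E,G] q_used=0 → run D
t=7: queue=[D,E,G,F] q_used=1 → run D
t=8: queue=[D,E,G,F] q_used=2 → run D
t=9: queue=[D,E,G,F] q_used=3 → run D
t=10: queue=[E,G,F,D,H] q_used=0 → run E
t=11: queue=[E,G,F,D,H] q_used=1 → run E
t=12: queue=[G,F,D,H] q_used=0 → run G
t=13: queue=[G,F,D,H] q_used=1 → run G
t=14: queue=[G,F,D,H] q_used=2 → run G
t=15: queue=[G,F,D,H] q_used=3 → run G
t=16: queue=[F,D,H,G] q_used=0 → run F
t=17: queue=[F,D,H,G] q_used=1 → run F
t=18: queue=[D,H,G] q_used=0 → run D
t=19: queue=[D,H,G] q_used=1 → run D
t=20: queue=[D,H,G] q_used=2 → run D
t=21: queue=[D,H,G] q_used=3 → run D
t=22: queue=[H,G] q_used=0 → run H
t=23: queue=[H,G] q_used=1 → run H
t=24: queue=[H,G] q_used=2 → run H
t=25: queue=[H,G] q_used=3 → run H
t=26: queue=[G,H] q_used=0 → run G
t=27: queue=[G,H] q_used=1 → run G
t=28: queue=[G,H] q_used=2 → run G
t=29: queue=[G,H] q_used=3 → run G
t=30: queue=[H] q_used=0 → run H
t=31: queue=[H] q_used=1 → run H
t=32: (idle)
t=33: (idle)
t=34: (idle)
t=35: (idle)
t=36: (idle)
t=37: (idle)
t=38: (idle)
t=39: (idle)
t=40: (idle)
t=41: (idle)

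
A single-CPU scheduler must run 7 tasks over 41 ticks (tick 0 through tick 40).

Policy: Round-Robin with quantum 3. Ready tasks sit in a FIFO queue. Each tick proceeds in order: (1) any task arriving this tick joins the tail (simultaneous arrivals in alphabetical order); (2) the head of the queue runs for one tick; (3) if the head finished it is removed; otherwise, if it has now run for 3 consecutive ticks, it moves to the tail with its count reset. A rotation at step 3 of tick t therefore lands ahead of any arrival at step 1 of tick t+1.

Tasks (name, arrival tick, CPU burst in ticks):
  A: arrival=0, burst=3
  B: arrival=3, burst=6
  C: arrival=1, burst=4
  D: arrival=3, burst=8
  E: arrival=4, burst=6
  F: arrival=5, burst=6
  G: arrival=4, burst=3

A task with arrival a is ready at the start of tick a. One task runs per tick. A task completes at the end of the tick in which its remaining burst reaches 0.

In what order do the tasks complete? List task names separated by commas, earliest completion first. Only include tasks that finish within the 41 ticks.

t=0: queue=[A] q_used=0 → run A
t=1: queue=[A,C] q_used=1 → run A
t=2: queue=[A,C] q_used=2 → run A
t=3: queue=[C,B,D] q_used=0 → run C
t=4: queue=[C,B,D,E,G] q_used=1 → run C
t=5: queue=[C,B,D,E,G,F] q_used=2 → run C
t=6: queue=[B,D,E,G,F,C] q_used=0 → run B
t=7: queue=[B,D,E,G,F,C] q_used=1 → run B
t=8: queue=[B,D,E,G,F,C] q_used=2 → run B
t=9: queue=[D,E,G,F,C,B] q_used=0 → run D
t=10: queue=[D,E,G,F,C,B] q_used=1 → run D
t=11: queue=[D,E,G,F,C,B] q_used=2 → run D
t=12: queue=[E,G,F,C,B,D] q_used=0 → run E
t=13: queue=[E,G,F,C,B,D] q_used=1 → run E
t=14: queue=[E,G,F,C,B,D] q_used=2 → run E
t=15: queue=[G,F,C,B,D,E] q_used=0 → run G
t=16: queue=[G,F,C,B,D,E] q_used=1 → run G
t=17: queue=[G,F,C,B,D,E] q_used=2 → run G
t=18: queue=[F,C,B,D,E] q_used=0 → run F
t=19: queue=[F,C,B,D,E] q_used=1 → run F
t=20: queue=[F,C,B,D,E] q_used=2 → run F
t=21: queue=[C,B,D,E,F] q_used=0 → run C
t=22: queue=[B,D,E,F] q_used=0 → run B
t=23: queue=[B,D,E,F] q_used=1 → run B
t=24: queue=[B,D,E,F] q_used=2 → run B
t=25: queue=[D,E,F] q_used=0 → run D
t=26: queue=[D,E,F] q_used=1 → run D
t=27: queue=[D,E,F] q_used=2 → run D
t=28: queue=[E,F,D] q_used=0 → run E
t=29: queue=[E,F,D] q_used=1 → run E
t=30: queue=[E,F,D] q_used=2 → run E
t=31: queue=[F,D] q_used=0 → run F
t=32: queue=[F,D] q_used=1 → run F
t=33: queue=[F,D] q_used=2 → run F
t=34: queue=[D] q_used=0 → run D
t=35: queue=[D] q_used=1 → run D
t=36: (idle)
t=37: (idle)
t=38: (idle)
t=39: (idle)
t=40: (idle)

completion order = A, G, C, B, E, F, D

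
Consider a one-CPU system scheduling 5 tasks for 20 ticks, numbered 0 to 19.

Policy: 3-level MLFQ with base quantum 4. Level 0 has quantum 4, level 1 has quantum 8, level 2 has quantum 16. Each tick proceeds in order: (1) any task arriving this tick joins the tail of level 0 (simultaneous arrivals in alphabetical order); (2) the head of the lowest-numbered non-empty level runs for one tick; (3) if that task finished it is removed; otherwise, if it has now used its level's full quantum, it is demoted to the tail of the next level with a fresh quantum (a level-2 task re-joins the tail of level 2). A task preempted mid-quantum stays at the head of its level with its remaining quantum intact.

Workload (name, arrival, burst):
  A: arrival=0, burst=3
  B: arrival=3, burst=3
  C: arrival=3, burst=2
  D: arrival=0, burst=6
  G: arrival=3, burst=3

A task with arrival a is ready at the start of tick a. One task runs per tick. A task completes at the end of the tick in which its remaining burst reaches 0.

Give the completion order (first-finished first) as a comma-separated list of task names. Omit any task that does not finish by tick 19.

t=0: L0/L1/L2 = AD/-/- → run A
t=1: L0/L1/L2 = AD/-/- → run A
t=2: L0/L1/L2 = AD/-/- → run A
t=3: L0/L1/L2 = DBCG/-/- → run D
t=4: L0/L1/L2 = DBCG/-/- → run D
t=5: L0/L1/L2 = DBCG/-/- → run D
t=6: L0/L1/L2 = DBCG/-/- → run D
t=7: L0/L1/L2 = BCG/D/- → run B
t=8: L0/L1/L2 = BCG/D/- → run B
t=9: L0/L1/L2 = BCG/D/- → run B
t=10: L0/L1/L2 = CG/D/- → run C
t=11: L0/L1/L2 = CG/D/- → run C
t=12: L0/L1/L2 = G/D/- → run G
t=13: L0/L1/L2 = G/D/- → run G
t=14: L0/L1/L2 = G/D/- → run G
t=15: L0/L1/L2 = -/D/- → run D
t=16: L0/L1/L2 = -/D/- → run D
t=17: (idle)
t=18: (idle)
t=19: (idle)

completion order = A, B, C, G, D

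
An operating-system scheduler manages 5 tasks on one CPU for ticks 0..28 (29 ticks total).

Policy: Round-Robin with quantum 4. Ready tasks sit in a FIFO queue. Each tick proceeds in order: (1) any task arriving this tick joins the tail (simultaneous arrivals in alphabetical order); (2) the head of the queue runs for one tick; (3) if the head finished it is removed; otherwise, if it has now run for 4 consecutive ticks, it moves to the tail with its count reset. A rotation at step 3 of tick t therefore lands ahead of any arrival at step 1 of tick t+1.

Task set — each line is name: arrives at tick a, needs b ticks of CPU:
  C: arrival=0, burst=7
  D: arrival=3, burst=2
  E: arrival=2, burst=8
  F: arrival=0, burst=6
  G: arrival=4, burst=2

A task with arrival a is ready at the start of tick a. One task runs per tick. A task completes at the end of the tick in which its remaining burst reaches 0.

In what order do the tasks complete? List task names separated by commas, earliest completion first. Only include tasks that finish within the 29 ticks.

completion order = D, C, G, F, E

t=0: queue=[C,F] q_used=0 → run C
t=1: queue=[C,F] q_used=1 → run C
t=2: queue=[C,F,E] q_used=2 → run C
t=3: queue=[C,F,E,D] q_used=3 → run C
t=4: queue=[F,E,D,C,G] q_used=0 → run F
t=5: queue=[F,E,D,C,G] q_used=1 → run F
t=6: queue=[F,E,D,C,G] q_used=2 → run F
t=7: queue=[F,E,D,C,G] q_used=3 → run F
t=8: queue=[E,D,C,G,F] q_used=0 → run E
t=9: queue=[E,D,C,G,F] q_used=1 → run E
t=10: queue=[E,D,C,G,F] q_used=2 → run E
t=11: queue=[E,D,C,G,F] q_used=3 → run E
t=12: queue=[D,C,G,F,E] q_used=0 → run D
t=13: queue=[D,C,G,F,E] q_used=1 → run D
t=14: queue=[C,G,F,E] q_used=0 → run C
t=15: queue=[C,G,F,E] q_used=1 → run C
t=16: queue=[C,G,F,E] q_used=2 → run C
t=17: queue=[G,F,E] q_used=0 → run G
t=18: queue=[G,F,E] q_used=1 → run G
t=19: queue=[F,E] q_used=0 → run F
t=20: queue=[F,E] q_used=1 → run F
t=21: queue=[E] q_used=0 → run E
t=22: queue=[E] q_used=1 → run E
t=23: queue=[E] q_used=2 → run E
t=24: queue=[E] q_used=3 → run E
t=25: (idle)
t=26: (idle)
t=27: (idle)
t=28: (idle)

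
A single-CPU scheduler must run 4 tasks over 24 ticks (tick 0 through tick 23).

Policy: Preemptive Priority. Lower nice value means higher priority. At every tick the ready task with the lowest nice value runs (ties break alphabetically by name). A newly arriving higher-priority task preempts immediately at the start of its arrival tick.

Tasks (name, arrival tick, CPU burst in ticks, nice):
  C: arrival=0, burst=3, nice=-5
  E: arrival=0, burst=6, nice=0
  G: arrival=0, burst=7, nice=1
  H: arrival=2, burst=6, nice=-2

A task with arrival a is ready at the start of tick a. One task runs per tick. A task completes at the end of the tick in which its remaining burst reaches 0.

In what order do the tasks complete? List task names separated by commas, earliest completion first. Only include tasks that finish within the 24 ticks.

completion order = C, H, E, G

t=0: ready={C,E,G} → run C
t=1: ready={C,E,G} → run C
t=2: ready={C,E,G,H} → run C
t=3: ready={E,G,H} → run H
t=4: ready={E,G,H} → run H
t=5: ready={E,G,H} → run H
t=6: ready={E,G,H} → run H
t=7: ready={E,G,H} → run H
t=8: ready={E,G,H} → run H
t=9: ready={E,G} → run E
t=10: ready={E,G} → run E
t=11: ready={E,G} → run E
t=12: ready={E,G} → run E
t=13: ready={E,G} → run E
t=14: ready={E,G} → run E
t=15: ready={G} → run G
t=16: ready={G} → run G
t=17: ready={G} → run G
t=18: ready={G} → run G
t=19: ready={G} → run G
t=20: ready={G} → run G
t=21: ready={G} → run G
t=22: (idle)
t=23: (idle)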